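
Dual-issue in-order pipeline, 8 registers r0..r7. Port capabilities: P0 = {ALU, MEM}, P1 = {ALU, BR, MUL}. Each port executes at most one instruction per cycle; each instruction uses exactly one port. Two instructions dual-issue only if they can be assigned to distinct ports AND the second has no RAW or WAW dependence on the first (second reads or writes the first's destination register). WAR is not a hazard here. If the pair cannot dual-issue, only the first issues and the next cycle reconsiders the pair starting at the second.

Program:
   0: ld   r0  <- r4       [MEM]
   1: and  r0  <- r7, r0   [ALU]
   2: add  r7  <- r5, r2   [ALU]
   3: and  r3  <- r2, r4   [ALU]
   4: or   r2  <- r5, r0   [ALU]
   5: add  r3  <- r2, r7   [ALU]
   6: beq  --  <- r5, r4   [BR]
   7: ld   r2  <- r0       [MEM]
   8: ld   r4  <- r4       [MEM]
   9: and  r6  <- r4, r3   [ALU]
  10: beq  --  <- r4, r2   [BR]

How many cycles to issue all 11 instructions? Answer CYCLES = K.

CYCLES = 7

  cy0 -> i0 (ld) RAW+WAW r0
  cy1 -> i1/i2 (and add) dual
  cy2 -> i3/i4 (and or) dual
  cy3 -> i5/i6 (add beq) dual
  cy4 -> i7 (ld) no-port MEM/MEM
  cy5 -> i8 (ld) RAW r4
  cy6 -> i9/i10 (and beq) dual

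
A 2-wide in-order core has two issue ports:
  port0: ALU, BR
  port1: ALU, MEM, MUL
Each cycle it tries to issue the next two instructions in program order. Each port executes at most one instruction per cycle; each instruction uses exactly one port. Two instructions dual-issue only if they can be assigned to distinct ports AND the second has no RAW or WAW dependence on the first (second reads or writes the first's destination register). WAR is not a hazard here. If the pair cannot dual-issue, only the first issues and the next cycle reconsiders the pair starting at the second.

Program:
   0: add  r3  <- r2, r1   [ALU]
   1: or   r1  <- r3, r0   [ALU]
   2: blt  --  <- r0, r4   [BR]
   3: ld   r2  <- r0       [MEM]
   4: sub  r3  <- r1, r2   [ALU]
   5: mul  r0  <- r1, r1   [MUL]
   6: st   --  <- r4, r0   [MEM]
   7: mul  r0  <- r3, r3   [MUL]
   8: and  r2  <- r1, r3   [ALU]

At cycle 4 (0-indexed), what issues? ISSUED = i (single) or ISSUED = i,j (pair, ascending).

c0: i0 add.ALU  RAW r3
c1: i1+i2 or.ALU+blt.BR  2-wide
c2: i3 ld.MEM  RAW r2
c3: i4+i5 sub.ALU+mul.MUL  2-wide
c4: i6 st.MEM  no-port MEM/MUL
c5: i7+i8 mul.MUL+and.ALU  2-wide

ISSUED = 6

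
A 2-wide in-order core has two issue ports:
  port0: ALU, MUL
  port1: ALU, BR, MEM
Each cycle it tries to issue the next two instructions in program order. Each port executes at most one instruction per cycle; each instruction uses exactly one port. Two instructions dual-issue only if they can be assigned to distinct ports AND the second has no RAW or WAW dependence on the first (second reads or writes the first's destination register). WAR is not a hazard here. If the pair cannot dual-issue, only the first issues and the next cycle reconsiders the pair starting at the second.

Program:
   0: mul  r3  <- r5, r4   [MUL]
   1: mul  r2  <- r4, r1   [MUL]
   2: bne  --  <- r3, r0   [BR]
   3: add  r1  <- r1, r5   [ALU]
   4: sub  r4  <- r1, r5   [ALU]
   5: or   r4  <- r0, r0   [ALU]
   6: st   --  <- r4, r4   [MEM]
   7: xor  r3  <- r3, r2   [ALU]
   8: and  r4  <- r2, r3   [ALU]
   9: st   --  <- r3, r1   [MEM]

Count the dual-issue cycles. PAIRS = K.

t=0 i0:mul.MUL ; no-port MUL/MUL
t=1 i1/i2:mul.MUL;bne.BR ; 2-wide
t=2 i3:add.ALU ; RAW r1
t=3 i4:sub.ALU ; WAW r4
t=4 i5:or.ALU ; RAW r4
t=5 i6/i7:st.MEM;xor.ALU ; 2-wide
t=6 i8/i9:and.ALU;st.MEM ; 2-wide

PAIRS = 3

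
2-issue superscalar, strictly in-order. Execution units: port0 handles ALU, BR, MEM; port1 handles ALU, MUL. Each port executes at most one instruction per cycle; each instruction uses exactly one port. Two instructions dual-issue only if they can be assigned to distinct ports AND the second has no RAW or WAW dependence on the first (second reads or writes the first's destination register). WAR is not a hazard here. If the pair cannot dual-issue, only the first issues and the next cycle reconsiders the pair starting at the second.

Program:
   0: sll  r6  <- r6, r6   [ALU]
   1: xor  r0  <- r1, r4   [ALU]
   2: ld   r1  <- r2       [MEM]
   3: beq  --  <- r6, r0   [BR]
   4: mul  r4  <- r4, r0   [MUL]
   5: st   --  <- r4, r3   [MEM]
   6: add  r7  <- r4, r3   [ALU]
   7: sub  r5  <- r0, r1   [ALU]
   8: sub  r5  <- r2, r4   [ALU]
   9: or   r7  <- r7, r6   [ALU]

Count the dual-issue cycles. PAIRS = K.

PAIRS = 4

t=0 i0,i1:sll.ALU/xor.ALU ; pair
t=1 i2:ld.MEM ; no-port MEM/BR
t=2 i3,i4:beq.BR/mul.MUL ; pair
t=3 i5,i6:st.MEM/add.ALU ; pair
t=4 i7:sub.ALU ; WAW r5
t=5 i8,i9:sub.ALU/or.ALU ; pair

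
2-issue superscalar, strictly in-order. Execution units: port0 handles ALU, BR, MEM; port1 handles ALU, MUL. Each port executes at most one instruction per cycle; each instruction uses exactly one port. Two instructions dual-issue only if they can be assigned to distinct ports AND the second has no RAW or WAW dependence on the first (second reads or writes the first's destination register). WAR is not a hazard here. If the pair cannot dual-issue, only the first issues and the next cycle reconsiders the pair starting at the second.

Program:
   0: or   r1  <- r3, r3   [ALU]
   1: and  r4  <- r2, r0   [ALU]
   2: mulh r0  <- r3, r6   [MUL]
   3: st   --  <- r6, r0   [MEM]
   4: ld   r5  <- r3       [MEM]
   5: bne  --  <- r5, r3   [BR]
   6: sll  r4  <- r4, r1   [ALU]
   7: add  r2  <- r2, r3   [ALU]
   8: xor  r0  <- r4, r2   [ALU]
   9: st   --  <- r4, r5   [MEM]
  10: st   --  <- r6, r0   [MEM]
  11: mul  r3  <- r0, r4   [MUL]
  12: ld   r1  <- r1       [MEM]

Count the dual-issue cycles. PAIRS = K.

c0: i0,i1 or/and  dual
c1: i2 mulh  RAW r0
c2: i3 st  no-port MEM/MEM
c3: i4 ld  no-port MEM/BR
c4: i5,i6 bne/sll  dual
c5: i7 add  RAW r2
c6: i8,i9 xor/st  dual
c7: i10,i11 st/mul  dual
c8: i12 ld  tail

PAIRS = 4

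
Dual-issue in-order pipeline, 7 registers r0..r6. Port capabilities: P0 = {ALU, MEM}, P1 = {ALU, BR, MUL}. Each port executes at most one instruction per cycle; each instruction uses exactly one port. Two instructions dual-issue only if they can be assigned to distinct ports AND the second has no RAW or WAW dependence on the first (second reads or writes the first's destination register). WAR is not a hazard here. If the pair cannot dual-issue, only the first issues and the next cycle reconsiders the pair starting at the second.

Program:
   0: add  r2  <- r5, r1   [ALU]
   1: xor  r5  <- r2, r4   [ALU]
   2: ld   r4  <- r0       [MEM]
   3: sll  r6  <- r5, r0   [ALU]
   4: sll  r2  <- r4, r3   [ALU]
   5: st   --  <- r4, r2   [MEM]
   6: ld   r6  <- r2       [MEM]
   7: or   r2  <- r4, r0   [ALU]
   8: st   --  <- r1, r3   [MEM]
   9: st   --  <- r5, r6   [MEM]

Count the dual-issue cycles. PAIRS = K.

PAIRS = 3

#0 head=0: add.ALU i0 RAW r2
#1 head=1: xor.ALU/ld.MEM i1+i2 pair
#2 head=3: sll.ALU/sll.ALU i3+i4 pair
#3 head=5: st.MEM i5 no-port MEM/MEM
#4 head=6: ld.MEM/or.ALU i6+i7 pair
#5 head=8: st.MEM i8 no-port MEM/MEM
#6 head=9: st.MEM i9 tail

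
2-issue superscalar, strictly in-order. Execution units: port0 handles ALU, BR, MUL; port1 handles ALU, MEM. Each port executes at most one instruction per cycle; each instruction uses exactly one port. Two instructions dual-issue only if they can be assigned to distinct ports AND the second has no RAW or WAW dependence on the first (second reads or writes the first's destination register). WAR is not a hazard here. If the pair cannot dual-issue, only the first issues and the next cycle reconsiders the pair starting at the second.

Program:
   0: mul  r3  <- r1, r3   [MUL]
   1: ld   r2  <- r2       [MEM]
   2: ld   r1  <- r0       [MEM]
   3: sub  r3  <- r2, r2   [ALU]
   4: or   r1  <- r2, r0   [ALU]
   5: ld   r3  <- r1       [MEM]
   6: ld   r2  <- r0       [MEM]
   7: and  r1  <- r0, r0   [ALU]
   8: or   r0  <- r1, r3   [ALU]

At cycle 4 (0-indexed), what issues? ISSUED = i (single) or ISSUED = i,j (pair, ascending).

ISSUED = 6,7

0. mul+ld @i0&i1  | pair
1. ld+sub @i2&i3  | pair
2. or @i4  | RAW r1
3. ld @i5  | no-port MEM/MEM
4. ld+and @i6&i7  | pair
5. or @i8  | tail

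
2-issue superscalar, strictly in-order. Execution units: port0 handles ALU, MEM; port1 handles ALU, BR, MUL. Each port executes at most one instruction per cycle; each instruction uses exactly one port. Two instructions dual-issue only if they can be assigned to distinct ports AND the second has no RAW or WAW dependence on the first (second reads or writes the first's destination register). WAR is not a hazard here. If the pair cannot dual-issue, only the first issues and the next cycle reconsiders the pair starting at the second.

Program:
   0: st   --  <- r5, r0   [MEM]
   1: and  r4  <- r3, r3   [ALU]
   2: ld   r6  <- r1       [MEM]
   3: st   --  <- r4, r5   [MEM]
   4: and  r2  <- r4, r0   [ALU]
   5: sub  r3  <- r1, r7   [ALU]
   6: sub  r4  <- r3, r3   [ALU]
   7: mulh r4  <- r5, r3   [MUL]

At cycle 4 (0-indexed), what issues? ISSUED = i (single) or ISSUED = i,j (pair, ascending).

ISSUED = 6

t=0 i0,i1:st/and ; dual
t=1 i2:ld ; no-port MEM/MEM
t=2 i3,i4:st/and ; dual
t=3 i5:sub ; RAW r3
t=4 i6:sub ; WAW r4
t=5 i7:mulh ; tail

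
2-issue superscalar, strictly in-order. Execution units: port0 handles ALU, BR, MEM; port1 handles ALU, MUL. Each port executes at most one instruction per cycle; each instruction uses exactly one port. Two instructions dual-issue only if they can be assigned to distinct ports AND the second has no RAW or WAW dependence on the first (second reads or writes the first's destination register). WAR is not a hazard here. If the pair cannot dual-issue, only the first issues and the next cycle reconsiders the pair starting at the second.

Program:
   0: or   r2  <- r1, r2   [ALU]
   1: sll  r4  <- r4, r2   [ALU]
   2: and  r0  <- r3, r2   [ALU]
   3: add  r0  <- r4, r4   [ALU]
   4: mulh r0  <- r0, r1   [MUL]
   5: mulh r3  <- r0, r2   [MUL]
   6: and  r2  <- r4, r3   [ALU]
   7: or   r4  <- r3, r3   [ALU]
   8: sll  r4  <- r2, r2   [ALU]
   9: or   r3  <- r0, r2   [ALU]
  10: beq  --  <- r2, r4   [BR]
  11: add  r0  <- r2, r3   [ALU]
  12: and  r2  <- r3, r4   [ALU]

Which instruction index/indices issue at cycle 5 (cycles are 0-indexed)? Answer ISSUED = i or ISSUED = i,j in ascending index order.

0. or.ALU @i0  | RAW r2
1. sll.ALU and.ALU @i1&i2  | pair
2. add.ALU @i3  | RAW+WAW r0
3. mulh.MUL @i4  | no-port MUL/MUL
4. mulh.MUL @i5  | RAW r3
5. and.ALU or.ALU @i6&i7  | pair
6. sll.ALU or.ALU @i8&i9  | pair
7. beq.BR add.ALU @i10&i11  | pair
8. and.ALU @i12  | tail

ISSUED = 6,7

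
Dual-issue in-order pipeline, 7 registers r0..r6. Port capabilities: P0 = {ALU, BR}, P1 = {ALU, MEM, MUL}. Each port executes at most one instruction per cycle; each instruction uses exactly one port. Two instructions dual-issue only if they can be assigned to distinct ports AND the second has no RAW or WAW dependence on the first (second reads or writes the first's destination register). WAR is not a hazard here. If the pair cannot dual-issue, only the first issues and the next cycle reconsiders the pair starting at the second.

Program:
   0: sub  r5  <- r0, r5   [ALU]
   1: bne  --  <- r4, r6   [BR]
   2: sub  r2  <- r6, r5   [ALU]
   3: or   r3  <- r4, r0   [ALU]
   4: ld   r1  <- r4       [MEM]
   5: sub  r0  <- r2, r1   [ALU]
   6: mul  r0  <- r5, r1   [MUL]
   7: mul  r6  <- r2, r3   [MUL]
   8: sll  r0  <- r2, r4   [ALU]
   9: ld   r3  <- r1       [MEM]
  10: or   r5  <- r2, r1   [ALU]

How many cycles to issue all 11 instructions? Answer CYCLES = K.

CYCLES = 7

  cy0 -> i0+i1 (sub.ALU+bne.BR) dual
  cy1 -> i2+i3 (sub.ALU+or.ALU) dual
  cy2 -> i4 (ld.MEM) RAW r1
  cy3 -> i5 (sub.ALU) WAW r0
  cy4 -> i6 (mul.MUL) no-port MUL/MUL
  cy5 -> i7+i8 (mul.MUL+sll.ALU) dual
  cy6 -> i9+i10 (ld.MEM+or.ALU) dual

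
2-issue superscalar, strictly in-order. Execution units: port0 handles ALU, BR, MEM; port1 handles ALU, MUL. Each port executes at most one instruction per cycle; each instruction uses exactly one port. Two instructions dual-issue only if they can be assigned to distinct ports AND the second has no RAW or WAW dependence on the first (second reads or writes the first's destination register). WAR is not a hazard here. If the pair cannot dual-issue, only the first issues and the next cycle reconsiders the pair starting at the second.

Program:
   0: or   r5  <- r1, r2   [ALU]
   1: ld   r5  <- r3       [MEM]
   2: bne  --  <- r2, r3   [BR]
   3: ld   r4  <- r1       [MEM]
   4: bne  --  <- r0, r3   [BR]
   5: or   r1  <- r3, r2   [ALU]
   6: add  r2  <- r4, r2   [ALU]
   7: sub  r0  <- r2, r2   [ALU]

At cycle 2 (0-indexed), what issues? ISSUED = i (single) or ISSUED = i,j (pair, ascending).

0. or @i0  | WAW r5
1. ld @i1  | no-port MEM/BR
2. bne @i2  | no-port BR/MEM
3. ld @i3  | no-port MEM/BR
4. bne;or @i4,i5  | pair
5. add @i6  | RAW r2
6. sub @i7  | tail

ISSUED = 2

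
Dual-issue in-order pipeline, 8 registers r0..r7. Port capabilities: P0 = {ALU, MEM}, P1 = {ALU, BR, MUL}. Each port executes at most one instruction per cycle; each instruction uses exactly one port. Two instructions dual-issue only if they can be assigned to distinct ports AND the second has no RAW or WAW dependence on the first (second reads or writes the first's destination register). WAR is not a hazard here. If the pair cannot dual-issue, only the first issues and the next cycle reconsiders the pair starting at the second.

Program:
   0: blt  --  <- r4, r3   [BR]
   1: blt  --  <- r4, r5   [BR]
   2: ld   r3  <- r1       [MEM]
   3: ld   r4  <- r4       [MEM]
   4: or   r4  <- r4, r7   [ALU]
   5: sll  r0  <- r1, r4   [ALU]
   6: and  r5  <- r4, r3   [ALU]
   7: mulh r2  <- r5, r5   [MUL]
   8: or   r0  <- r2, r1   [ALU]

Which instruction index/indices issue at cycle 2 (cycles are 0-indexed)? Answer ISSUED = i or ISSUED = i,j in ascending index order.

ISSUED = 3

t=0 i0:blt.BR ; no-port BR/BR
t=1 i1,i2:blt.BR;ld.MEM ; 2-wide
t=2 i3:ld.MEM ; RAW+WAW r4
t=3 i4:or.ALU ; RAW r4
t=4 i5,i6:sll.ALU;and.ALU ; 2-wide
t=5 i7:mulh.MUL ; RAW r2
t=6 i8:or.ALU ; tail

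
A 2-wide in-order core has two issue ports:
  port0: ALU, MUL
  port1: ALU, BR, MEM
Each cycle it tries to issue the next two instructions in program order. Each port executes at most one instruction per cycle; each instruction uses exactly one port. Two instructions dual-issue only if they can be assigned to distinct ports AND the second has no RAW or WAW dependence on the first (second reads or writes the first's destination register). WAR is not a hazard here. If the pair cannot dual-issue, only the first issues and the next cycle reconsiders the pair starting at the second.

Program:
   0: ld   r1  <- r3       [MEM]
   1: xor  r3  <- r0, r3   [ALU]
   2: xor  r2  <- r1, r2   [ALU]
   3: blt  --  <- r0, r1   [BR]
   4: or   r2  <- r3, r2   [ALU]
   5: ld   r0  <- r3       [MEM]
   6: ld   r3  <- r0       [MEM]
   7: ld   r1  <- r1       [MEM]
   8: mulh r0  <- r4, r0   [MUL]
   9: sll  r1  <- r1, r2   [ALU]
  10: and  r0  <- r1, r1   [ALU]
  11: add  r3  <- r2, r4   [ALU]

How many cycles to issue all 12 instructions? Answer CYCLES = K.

CYCLES = 7

t=0 i0,i1:ld/xor ; 2-wide
t=1 i2,i3:xor/blt ; 2-wide
t=2 i4,i5:or/ld ; 2-wide
t=3 i6:ld ; no-port MEM/MEM
t=4 i7,i8:ld/mulh ; 2-wide
t=5 i9:sll ; RAW r1
t=6 i10,i11:and/add ; 2-wide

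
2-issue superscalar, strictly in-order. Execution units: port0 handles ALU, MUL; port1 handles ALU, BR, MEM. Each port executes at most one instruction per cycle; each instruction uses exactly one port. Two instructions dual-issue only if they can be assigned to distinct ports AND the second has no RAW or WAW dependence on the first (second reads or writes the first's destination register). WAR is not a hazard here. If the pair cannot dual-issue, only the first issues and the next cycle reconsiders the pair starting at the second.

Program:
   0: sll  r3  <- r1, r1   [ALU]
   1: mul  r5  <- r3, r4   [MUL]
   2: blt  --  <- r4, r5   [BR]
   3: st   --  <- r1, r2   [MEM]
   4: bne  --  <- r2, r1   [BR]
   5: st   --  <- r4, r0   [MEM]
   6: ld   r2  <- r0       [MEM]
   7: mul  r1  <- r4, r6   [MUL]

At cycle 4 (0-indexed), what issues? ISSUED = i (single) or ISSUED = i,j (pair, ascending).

0. sll @i0  | RAW r3
1. mul @i1  | RAW r5
2. blt @i2  | no-port BR/MEM
3. st @i3  | no-port MEM/BR
4. bne @i4  | no-port BR/MEM
5. st @i5  | no-port MEM/MEM
6. ld mul @i6,i7  | pair

ISSUED = 4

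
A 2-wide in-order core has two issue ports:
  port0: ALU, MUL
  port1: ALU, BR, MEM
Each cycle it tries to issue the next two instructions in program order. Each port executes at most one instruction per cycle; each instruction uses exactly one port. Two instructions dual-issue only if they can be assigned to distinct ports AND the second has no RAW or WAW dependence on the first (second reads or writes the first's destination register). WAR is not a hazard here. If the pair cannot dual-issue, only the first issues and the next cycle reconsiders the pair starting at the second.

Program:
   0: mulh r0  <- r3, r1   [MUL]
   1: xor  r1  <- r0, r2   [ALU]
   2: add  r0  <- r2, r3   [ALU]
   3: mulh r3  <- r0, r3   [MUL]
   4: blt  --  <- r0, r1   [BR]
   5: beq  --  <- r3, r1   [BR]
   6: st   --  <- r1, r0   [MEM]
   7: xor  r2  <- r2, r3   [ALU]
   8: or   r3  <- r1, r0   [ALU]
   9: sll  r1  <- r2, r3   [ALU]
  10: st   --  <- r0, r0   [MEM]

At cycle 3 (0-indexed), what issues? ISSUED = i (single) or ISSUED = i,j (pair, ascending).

[0] i0  mulh.MUL  -- RAW r0
[1] i1/i2  xor.ALU;add.ALU  -- 2-wide
[2] i3/i4  mulh.MUL;blt.BR  -- 2-wide
[3] i5  beq.BR  -- no-port BR/MEM
[4] i6/i7  st.MEM;xor.ALU  -- 2-wide
[5] i8  or.ALU  -- RAW r3
[6] i9/i10  sll.ALU;st.MEM  -- 2-wide

ISSUED = 5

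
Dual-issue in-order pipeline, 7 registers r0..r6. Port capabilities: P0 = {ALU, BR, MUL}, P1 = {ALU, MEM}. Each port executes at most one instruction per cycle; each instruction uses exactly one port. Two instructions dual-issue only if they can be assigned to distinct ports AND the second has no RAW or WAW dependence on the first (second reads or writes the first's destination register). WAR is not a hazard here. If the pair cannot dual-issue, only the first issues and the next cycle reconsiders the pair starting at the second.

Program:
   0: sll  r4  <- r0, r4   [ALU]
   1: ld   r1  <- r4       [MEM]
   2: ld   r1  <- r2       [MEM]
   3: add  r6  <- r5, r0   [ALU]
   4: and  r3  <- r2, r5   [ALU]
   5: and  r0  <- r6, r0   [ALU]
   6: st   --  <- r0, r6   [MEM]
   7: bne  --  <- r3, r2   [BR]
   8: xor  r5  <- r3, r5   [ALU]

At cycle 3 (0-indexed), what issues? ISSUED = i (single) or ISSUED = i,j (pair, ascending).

[0] i0  sll.ALU  -- RAW r4
[1] i1  ld.MEM  -- no-port MEM/MEM
[2] i2&i3  ld.MEM;add.ALU  -- pair
[3] i4&i5  and.ALU;and.ALU  -- pair
[4] i6&i7  st.MEM;bne.BR  -- pair
[5] i8  xor.ALU  -- tail

ISSUED = 4,5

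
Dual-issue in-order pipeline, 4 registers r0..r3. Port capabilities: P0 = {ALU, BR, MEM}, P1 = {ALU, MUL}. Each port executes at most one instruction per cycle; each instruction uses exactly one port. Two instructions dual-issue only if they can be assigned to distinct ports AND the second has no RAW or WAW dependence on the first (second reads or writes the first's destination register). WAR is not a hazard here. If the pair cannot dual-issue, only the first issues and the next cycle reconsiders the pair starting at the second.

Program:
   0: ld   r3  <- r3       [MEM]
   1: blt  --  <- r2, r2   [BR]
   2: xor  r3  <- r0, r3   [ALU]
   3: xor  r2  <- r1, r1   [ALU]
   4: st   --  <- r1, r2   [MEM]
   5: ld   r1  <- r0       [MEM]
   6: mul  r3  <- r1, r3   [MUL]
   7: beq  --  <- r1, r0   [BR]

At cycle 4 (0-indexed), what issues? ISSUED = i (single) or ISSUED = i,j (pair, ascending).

#0 head=0: ld.MEM i0 no-port MEM/BR
#1 head=1: blt.BR/xor.ALU i1,i2 2-wide
#2 head=3: xor.ALU i3 RAW r2
#3 head=4: st.MEM i4 no-port MEM/MEM
#4 head=5: ld.MEM i5 RAW r1
#5 head=6: mul.MUL/beq.BR i6,i7 2-wide

ISSUED = 5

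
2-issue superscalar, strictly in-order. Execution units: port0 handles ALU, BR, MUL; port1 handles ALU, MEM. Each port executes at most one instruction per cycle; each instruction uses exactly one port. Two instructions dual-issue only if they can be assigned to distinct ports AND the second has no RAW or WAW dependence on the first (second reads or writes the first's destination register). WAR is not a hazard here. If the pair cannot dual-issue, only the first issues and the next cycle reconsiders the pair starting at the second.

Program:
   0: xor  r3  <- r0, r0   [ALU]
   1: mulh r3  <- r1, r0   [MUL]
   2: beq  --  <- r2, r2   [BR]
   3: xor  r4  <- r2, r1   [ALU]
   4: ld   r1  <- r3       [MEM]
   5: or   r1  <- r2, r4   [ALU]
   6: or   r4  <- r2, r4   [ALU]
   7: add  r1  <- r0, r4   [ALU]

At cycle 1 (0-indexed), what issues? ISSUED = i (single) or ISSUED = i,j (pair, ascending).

c0: i0 xor  WAW r3
c1: i1 mulh  no-port MUL/BR
c2: i2,i3 beq+xor  2-wide
c3: i4 ld  WAW r1
c4: i5,i6 or+or  2-wide
c5: i7 add  tail

ISSUED = 1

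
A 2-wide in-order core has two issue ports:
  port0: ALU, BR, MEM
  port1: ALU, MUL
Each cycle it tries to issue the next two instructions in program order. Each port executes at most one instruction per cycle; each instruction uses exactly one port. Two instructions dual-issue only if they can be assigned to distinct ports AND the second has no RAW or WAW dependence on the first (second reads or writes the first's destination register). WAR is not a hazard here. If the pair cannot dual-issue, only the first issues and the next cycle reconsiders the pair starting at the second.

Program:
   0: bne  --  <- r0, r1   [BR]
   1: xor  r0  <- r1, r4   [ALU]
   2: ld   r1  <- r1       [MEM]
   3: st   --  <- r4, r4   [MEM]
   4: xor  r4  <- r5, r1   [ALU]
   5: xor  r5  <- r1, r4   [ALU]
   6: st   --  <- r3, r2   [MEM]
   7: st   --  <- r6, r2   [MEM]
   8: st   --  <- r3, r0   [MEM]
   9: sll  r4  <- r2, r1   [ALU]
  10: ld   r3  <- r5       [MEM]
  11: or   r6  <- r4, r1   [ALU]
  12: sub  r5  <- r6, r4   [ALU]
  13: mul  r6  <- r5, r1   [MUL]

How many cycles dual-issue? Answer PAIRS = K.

#0 head=0: bne/xor i0+i1 dual
#1 head=2: ld i2 no-port MEM/MEM
#2 head=3: st/xor i3+i4 dual
#3 head=5: xor/st i5+i6 dual
#4 head=7: st i7 no-port MEM/MEM
#5 head=8: st/sll i8+i9 dual
#6 head=10: ld/or i10+i11 dual
#7 head=12: sub i12 RAW r5
#8 head=13: mul i13 tail

PAIRS = 5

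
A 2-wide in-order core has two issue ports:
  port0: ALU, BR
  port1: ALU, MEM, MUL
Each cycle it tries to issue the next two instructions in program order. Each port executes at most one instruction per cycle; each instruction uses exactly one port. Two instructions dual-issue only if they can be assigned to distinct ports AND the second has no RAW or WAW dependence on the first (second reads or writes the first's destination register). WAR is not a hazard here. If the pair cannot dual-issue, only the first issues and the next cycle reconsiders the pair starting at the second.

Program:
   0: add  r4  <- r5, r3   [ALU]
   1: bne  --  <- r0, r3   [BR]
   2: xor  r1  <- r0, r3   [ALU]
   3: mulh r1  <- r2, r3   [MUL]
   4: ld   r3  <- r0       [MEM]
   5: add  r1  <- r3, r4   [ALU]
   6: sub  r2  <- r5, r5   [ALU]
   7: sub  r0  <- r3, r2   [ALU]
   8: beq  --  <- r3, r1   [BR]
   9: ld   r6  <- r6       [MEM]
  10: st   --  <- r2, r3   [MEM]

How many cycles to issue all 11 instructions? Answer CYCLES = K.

t=0 i0+i1:add+bne ; pair
t=1 i2:xor ; WAW r1
t=2 i3:mulh ; no-port MUL/MEM
t=3 i4:ld ; RAW r3
t=4 i5+i6:add+sub ; pair
t=5 i7+i8:sub+beq ; pair
t=6 i9:ld ; no-port MEM/MEM
t=7 i10:st ; tail

CYCLES = 8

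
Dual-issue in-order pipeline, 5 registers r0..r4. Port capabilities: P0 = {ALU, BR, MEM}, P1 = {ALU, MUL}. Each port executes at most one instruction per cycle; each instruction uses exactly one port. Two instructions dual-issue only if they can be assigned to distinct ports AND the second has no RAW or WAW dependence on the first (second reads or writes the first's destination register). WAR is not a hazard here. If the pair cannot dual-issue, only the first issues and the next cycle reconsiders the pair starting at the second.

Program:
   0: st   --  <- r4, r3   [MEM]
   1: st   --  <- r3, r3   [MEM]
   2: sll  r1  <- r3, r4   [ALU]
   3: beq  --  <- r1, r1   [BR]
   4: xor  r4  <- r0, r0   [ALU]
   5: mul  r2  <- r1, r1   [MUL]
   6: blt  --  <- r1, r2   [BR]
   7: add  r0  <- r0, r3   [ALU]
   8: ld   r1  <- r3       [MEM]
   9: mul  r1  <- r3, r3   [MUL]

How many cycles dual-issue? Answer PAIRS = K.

[0] i0  st  -- no-port MEM/MEM
[1] i1&i2  st+sll  -- 2-wide
[2] i3&i4  beq+xor  -- 2-wide
[3] i5  mul  -- RAW r2
[4] i6&i7  blt+add  -- 2-wide
[5] i8  ld  -- WAW r1
[6] i9  mul  -- tail

PAIRS = 3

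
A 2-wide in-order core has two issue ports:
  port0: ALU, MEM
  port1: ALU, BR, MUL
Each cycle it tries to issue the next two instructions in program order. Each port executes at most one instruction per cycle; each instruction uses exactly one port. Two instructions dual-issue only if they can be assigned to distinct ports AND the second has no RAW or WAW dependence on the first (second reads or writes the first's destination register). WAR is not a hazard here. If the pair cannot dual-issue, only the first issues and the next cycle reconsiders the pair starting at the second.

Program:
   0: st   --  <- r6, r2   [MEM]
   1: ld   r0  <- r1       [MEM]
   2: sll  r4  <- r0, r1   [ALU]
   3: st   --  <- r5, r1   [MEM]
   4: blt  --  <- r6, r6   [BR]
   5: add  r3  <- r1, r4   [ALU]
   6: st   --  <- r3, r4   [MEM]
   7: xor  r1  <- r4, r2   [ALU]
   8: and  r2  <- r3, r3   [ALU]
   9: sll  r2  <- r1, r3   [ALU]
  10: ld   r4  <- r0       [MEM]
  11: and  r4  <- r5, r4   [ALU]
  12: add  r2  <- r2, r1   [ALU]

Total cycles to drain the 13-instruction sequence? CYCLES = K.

0. st @i0  | no-port MEM/MEM
1. ld @i1  | RAW r0
2. sll st @i2,i3  | dual
3. blt add @i4,i5  | dual
4. st xor @i6,i7  | dual
5. and @i8  | WAW r2
6. sll ld @i9,i10  | dual
7. and add @i11,i12  | dual

CYCLES = 8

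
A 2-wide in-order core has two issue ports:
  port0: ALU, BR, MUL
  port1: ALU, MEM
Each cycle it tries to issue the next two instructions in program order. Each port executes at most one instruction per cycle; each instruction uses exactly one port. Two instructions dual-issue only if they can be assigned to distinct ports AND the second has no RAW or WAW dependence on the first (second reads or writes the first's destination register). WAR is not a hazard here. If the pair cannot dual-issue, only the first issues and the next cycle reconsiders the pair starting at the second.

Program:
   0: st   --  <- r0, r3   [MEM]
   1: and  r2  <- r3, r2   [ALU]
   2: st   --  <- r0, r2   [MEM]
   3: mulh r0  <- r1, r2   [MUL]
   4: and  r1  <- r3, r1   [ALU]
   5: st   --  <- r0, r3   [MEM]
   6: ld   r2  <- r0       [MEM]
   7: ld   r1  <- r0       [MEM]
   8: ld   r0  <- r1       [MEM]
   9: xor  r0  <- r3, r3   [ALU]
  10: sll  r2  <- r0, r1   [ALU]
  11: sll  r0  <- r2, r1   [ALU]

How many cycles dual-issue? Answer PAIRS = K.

  cy0 -> i0+i1 (st/and) pair
  cy1 -> i2+i3 (st/mulh) pair
  cy2 -> i4+i5 (and/st) pair
  cy3 -> i6 (ld) no-port MEM/MEM
  cy4 -> i7 (ld) no-port MEM/MEM
  cy5 -> i8 (ld) WAW r0
  cy6 -> i9 (xor) RAW r0
  cy7 -> i10 (sll) RAW r2
  cy8 -> i11 (sll) tail

PAIRS = 3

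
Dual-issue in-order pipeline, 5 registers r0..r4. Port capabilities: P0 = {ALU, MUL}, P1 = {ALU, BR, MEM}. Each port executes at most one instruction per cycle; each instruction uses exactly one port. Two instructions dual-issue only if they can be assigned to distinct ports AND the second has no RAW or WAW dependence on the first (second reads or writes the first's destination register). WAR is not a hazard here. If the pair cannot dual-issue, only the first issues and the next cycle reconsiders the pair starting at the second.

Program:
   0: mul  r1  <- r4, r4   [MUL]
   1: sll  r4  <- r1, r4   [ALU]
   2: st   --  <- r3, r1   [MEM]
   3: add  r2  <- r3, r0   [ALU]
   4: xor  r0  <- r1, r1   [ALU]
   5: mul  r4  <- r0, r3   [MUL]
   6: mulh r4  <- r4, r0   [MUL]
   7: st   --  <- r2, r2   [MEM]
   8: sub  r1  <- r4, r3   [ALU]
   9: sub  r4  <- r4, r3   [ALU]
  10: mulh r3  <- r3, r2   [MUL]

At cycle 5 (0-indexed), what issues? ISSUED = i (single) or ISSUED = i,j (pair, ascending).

0. mul @i0  | RAW r1
1. sll+st @i1,i2  | 2-wide
2. add+xor @i3,i4  | 2-wide
3. mul @i5  | no-port MUL/MUL
4. mulh+st @i6,i7  | 2-wide
5. sub+sub @i8,i9  | 2-wide
6. mulh @i10  | tail

ISSUED = 8,9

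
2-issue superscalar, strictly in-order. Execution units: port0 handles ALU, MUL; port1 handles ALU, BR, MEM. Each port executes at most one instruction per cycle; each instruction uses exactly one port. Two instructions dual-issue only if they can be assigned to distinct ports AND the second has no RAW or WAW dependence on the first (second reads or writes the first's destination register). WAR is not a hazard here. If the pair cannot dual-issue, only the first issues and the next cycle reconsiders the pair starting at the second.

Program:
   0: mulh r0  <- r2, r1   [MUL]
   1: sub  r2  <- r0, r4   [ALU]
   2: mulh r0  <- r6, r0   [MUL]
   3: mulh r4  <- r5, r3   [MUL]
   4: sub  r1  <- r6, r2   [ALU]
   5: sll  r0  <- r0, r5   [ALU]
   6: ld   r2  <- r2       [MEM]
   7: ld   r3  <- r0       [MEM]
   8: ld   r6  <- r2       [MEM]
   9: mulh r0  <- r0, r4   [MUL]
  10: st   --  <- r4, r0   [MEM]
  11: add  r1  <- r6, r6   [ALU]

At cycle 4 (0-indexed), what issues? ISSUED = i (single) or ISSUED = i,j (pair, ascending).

ISSUED = 7

  cy0 -> i0 (mulh) RAW r0
  cy1 -> i1/i2 (sub;mulh) 2-wide
  cy2 -> i3/i4 (mulh;sub) 2-wide
  cy3 -> i5/i6 (sll;ld) 2-wide
  cy4 -> i7 (ld) no-port MEM/MEM
  cy5 -> i8/i9 (ld;mulh) 2-wide
  cy6 -> i10/i11 (st;add) 2-wide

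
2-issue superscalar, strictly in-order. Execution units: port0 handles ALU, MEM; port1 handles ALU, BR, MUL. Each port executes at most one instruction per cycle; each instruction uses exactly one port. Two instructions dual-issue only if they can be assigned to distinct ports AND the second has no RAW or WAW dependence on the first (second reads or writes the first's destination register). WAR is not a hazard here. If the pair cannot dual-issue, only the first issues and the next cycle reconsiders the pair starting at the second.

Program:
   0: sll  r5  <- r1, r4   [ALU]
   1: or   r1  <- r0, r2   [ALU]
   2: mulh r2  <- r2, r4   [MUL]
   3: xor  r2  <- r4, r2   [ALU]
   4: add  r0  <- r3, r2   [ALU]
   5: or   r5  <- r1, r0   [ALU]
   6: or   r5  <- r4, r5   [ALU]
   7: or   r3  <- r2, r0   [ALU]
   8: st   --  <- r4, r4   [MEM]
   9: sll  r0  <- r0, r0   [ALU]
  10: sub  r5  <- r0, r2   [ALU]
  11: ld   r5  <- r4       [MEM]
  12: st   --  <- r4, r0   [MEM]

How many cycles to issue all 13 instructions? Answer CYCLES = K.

CYCLES = 10

  cy0 -> i0,i1 (sll+or) 2-wide
  cy1 -> i2 (mulh) RAW+WAW r2
  cy2 -> i3 (xor) RAW r2
  cy3 -> i4 (add) RAW r0
  cy4 -> i5 (or) RAW+WAW r5
  cy5 -> i6,i7 (or+or) 2-wide
  cy6 -> i8,i9 (st+sll) 2-wide
  cy7 -> i10 (sub) WAW r5
  cy8 -> i11 (ld) no-port MEM/MEM
  cy9 -> i12 (st) tail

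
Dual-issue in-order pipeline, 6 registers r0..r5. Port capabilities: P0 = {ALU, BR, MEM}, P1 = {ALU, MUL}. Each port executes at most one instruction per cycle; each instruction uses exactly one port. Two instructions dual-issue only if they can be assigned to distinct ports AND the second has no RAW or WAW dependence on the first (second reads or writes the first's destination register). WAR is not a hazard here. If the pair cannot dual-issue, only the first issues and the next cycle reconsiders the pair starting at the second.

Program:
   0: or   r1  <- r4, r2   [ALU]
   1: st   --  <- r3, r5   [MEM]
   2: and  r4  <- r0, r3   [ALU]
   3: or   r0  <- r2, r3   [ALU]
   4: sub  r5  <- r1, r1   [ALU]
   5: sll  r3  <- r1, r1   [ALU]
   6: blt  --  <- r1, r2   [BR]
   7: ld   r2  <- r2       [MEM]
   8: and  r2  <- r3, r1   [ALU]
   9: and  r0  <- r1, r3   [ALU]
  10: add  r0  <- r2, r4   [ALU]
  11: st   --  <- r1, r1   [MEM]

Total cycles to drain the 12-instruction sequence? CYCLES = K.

CYCLES = 7

t=0 i0&i1:or.ALU st.MEM ; pair
t=1 i2&i3:and.ALU or.ALU ; pair
t=2 i4&i5:sub.ALU sll.ALU ; pair
t=3 i6:blt.BR ; no-port BR/MEM
t=4 i7:ld.MEM ; WAW r2
t=5 i8&i9:and.ALU and.ALU ; pair
t=6 i10&i11:add.ALU st.MEM ; pair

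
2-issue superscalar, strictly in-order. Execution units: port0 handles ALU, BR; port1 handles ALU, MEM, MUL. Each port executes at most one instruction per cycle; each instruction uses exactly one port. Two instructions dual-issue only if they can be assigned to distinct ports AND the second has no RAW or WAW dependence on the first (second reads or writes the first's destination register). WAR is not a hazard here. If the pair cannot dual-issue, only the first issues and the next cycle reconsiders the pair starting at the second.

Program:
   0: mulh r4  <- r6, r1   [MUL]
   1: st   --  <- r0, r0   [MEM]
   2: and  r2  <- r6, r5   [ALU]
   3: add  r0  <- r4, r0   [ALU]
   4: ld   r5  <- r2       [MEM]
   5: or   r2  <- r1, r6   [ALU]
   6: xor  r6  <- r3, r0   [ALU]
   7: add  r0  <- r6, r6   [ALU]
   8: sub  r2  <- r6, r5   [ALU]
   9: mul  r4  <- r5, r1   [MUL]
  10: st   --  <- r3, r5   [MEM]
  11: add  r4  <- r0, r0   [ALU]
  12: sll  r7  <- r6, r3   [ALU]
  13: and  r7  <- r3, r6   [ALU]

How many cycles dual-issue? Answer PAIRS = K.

0. mulh.MUL @i0  | no-port MUL/MEM
1. st.MEM/and.ALU @i1&i2  | 2-wide
2. add.ALU/ld.MEM @i3&i4  | 2-wide
3. or.ALU/xor.ALU @i5&i6  | 2-wide
4. add.ALU/sub.ALU @i7&i8  | 2-wide
5. mul.MUL @i9  | no-port MUL/MEM
6. st.MEM/add.ALU @i10&i11  | 2-wide
7. sll.ALU @i12  | WAW r7
8. and.ALU @i13  | tail

PAIRS = 5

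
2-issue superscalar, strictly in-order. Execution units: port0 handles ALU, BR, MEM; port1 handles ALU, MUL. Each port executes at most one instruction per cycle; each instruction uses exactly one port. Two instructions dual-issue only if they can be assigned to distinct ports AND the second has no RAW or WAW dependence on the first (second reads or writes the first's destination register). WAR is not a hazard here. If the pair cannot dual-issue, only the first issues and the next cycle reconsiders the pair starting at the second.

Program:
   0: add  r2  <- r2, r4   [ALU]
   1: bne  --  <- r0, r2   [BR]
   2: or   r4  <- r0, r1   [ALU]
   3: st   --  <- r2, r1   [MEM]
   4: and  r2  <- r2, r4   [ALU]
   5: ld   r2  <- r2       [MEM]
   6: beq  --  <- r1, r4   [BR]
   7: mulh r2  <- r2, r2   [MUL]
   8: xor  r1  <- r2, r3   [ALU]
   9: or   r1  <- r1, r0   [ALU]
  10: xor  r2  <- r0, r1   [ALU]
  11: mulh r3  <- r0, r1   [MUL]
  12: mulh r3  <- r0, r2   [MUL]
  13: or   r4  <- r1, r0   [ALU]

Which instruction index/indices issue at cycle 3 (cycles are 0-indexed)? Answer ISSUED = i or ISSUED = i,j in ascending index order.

  cy0 -> i0 (add.ALU) RAW r2
  cy1 -> i1/i2 (bne.BR+or.ALU) dual
  cy2 -> i3/i4 (st.MEM+and.ALU) dual
  cy3 -> i5 (ld.MEM) no-port MEM/BR
  cy4 -> i6/i7 (beq.BR+mulh.MUL) dual
  cy5 -> i8 (xor.ALU) RAW+WAW r1
  cy6 -> i9 (or.ALU) RAW r1
  cy7 -> i10/i11 (xor.ALU+mulh.MUL) dual
  cy8 -> i12/i13 (mulh.MUL+or.ALU) dual

ISSUED = 5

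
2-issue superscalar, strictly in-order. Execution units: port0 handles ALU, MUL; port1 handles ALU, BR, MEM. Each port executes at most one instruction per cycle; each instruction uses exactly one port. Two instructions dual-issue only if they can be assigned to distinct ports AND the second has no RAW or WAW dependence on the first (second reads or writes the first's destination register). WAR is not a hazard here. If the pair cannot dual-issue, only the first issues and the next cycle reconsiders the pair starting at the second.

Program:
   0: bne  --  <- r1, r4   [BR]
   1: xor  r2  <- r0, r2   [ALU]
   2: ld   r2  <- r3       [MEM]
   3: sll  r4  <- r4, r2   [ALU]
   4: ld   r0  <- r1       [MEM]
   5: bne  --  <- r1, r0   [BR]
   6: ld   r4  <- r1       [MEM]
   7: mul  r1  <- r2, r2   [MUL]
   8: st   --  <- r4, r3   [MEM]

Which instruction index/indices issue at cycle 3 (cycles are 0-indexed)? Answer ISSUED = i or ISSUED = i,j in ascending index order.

ISSUED = 5

0. bne.BR/xor.ALU @i0/i1  | pair
1. ld.MEM @i2  | RAW r2
2. sll.ALU/ld.MEM @i3/i4  | pair
3. bne.BR @i5  | no-port BR/MEM
4. ld.MEM/mul.MUL @i6/i7  | pair
5. st.MEM @i8  | tail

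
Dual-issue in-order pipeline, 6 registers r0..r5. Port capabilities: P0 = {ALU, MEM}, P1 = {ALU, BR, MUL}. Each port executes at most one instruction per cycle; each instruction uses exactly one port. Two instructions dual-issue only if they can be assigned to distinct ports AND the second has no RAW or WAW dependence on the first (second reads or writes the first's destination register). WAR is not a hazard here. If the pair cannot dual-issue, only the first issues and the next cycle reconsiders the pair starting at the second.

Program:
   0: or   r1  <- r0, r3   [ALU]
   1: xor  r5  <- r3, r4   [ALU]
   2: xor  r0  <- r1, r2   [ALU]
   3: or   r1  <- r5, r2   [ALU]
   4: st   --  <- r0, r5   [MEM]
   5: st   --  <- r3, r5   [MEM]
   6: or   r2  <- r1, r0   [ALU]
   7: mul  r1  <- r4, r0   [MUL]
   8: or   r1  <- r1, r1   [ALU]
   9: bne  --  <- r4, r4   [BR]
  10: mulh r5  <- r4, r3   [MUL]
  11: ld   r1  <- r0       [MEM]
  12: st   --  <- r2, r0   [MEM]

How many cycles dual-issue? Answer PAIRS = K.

PAIRS = 5

  cy0 -> i0/i1 (or.ALU/xor.ALU) pair
  cy1 -> i2/i3 (xor.ALU/or.ALU) pair
  cy2 -> i4 (st.MEM) no-port MEM/MEM
  cy3 -> i5/i6 (st.MEM/or.ALU) pair
  cy4 -> i7 (mul.MUL) RAW+WAW r1
  cy5 -> i8/i9 (or.ALU/bne.BR) pair
  cy6 -> i10/i11 (mulh.MUL/ld.MEM) pair
  cy7 -> i12 (st.MEM) tail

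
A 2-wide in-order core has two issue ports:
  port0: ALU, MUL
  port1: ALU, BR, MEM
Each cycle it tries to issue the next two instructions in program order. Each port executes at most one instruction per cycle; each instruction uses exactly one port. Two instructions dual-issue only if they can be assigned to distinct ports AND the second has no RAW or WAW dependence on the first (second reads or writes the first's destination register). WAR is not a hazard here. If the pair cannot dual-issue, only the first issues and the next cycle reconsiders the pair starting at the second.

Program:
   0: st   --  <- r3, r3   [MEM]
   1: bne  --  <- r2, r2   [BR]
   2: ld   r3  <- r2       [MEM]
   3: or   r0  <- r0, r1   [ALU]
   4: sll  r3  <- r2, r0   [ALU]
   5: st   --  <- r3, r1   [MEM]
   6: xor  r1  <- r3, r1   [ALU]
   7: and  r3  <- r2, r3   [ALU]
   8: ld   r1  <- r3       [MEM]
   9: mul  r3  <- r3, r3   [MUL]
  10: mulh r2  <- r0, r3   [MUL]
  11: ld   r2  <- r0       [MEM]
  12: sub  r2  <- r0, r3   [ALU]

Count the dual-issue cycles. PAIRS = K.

[0] i0  st.MEM  -- no-port MEM/BR
[1] i1  bne.BR  -- no-port BR/MEM
[2] i2&i3  ld.MEM;or.ALU  -- dual
[3] i4  sll.ALU  -- RAW r3
[4] i5&i6  st.MEM;xor.ALU  -- dual
[5] i7  and.ALU  -- RAW r3
[6] i8&i9  ld.MEM;mul.MUL  -- dual
[7] i10  mulh.MUL  -- WAW r2
[8] i11  ld.MEM  -- WAW r2
[9] i12  sub.ALU  -- tail

PAIRS = 3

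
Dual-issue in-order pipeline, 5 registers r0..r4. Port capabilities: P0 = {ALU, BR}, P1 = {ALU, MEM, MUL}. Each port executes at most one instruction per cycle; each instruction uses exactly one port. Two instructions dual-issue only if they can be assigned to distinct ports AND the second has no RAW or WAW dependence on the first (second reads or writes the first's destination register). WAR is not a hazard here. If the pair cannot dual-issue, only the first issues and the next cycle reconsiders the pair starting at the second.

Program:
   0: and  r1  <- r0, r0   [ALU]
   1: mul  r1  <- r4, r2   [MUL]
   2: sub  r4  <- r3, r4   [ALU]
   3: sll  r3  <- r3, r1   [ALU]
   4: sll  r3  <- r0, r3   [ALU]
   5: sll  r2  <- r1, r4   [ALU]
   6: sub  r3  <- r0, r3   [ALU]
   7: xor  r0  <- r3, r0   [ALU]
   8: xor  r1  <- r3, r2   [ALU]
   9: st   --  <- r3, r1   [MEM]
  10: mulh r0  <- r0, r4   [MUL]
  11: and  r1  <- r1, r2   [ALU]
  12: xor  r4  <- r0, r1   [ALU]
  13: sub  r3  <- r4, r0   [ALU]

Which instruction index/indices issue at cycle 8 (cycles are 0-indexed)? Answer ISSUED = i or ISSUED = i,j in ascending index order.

ISSUED = 12

#0 head=0: and i0 WAW r1
#1 head=1: mul;sub i1+i2 2-wide
#2 head=3: sll i3 RAW+WAW r3
#3 head=4: sll;sll i4+i5 2-wide
#4 head=6: sub i6 RAW r3
#5 head=7: xor;xor i7+i8 2-wide
#6 head=9: st i9 no-port MEM/MUL
#7 head=10: mulh;and i10+i11 2-wide
#8 head=12: xor i12 RAW r4
#9 head=13: sub i13 tail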